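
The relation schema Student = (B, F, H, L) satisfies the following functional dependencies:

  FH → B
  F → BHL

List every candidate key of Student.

{F}

Attribute F never appears on the right-hand side of any dependency, so F must belong to every candidate key.
{F}⁺ = {B, F, H, L}, which is all of the schema, so {F} is the only candidate key.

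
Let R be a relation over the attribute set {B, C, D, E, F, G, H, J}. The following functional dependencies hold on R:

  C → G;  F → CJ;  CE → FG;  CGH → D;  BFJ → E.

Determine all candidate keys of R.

Attributes B, H never appear on any right-hand side, so every candidate key must contain {B, H}.
{B, H}⁺ = {B, H}, which is not all of the schema, so we must add further attributes.
{B, F, H}⁺: F→CJ adds C, J; BFJ→E adds E; C→G adds G; CGH→D adds D → {B, C, D, E, F, G, H, J}. Minimal: {F, H}⁺ = {C, D, F, G, H, J}; {B, H}⁺ = {B, H}; {B, F}⁺ = {B, C, E, F, G, J} — none reach the full schema.
{B, C, E, H}⁺: C→G adds G; CE→FG adds F; CGH→D adds D; F→CJ adds J → {B, C, D, E, F, G, H, J}. Minimal: {C, E, H}⁺ = {C, D, E, F, G, H, J}; {B, E, H}⁺ = {B, E, H}; {B, C, H}⁺ = {B, C, D, G, H}; … — none reach the full schema.

BFH, BCEH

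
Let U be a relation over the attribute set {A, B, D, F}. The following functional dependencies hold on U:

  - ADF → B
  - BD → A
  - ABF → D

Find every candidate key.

Attribute F never appears on the right-hand side of any dependency, so F must belong to every candidate key.
{F}⁺ = {F}, which is not all of the schema, so we must add further attributes.
{A, B, F}⁺: ABF→D adds D → {A, B, D, F}. Minimal: {B, F}⁺ = {B, F}; {A, F}⁺ = {A, F}; {A, B}⁺ = {A, B} — none reach the full schema.
{A, D, F}⁺: ADF→B adds B → {A, B, D, F}. Minimal: {D, F}⁺ = {D, F}; {A, F}⁺ = {A, F}; {A, D}⁺ = {A, D} — none reach the full schema.
{B, D, F}⁺: BD→A adds A → {A, B, D, F}. Minimal: {D, F}⁺ = {D, F}; {B, F}⁺ = {B, F}; {B, D}⁺ = {A, B, D} — none reach the full schema.

ABF; ADF; BDF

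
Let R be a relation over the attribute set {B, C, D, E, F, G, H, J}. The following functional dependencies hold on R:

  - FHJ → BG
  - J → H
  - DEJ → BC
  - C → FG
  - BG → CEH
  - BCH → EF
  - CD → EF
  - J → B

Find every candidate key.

CDJ, DEJ, DFJ, DGJ

Attributes D, J never appear on any right-hand side, so every candidate key must contain {D, J}.
{D, J}⁺ = {B, D, H, J}, which is not all of the schema, so we must add further attributes.
{C, D, J}⁺: J→H adds H; C→FG adds F, G; CD→EF adds E; J→B adds B → {B, C, D, E, F, G, H, J}. Minimal: {D, J}⁺ = {B, D, H, J}; {C, J}⁺ = {B, C, E, F, G, H, J}; {C, D}⁺ = {C, D, E, F, G} — none reach the full schema.
{D, E, J}⁺: J→H adds H; DEJ→BC adds B, C; C→FG adds F, G → {B, C, D, E, F, G, H, J}. Minimal: {E, J}⁺ = {B, E, H, J}; {D, J}⁺ = {B, D, H, J}; {D, E}⁺ = {D, E} — none reach the full schema.
{D, F, J}⁺: J→H adds H; J→B adds B; FHJ→BG adds G; BG→CEH adds C, E → {B, C, D, E, F, G, H, J}. Minimal: {F, J}⁺ = {B, C, E, F, G, H, J}; {D, J}⁺ = {B, D, H, J}; {D, F}⁺ = {D, F} — none reach the full schema.
{D, G, J}⁺: J→H adds H; J→B adds B; BG→CEH adds C, E; BCH→EF adds F → {B, C, D, E, F, G, H, J}. Minimal: {G, J}⁺ = {B, C, E, F, G, H, J}; {D, J}⁺ = {B, D, H, J}; {D, G}⁺ = {D, G} — none reach the full schema.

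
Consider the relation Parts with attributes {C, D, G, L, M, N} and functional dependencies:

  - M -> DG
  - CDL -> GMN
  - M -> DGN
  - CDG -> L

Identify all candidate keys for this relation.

Attribute C never appears on the right-hand side of any dependency, so C must belong to every candidate key.
{C}⁺ = {C}, which is not all of the schema, so we must add further attributes.
{C, M}⁺: M→DG adds D, G; M→DGN adds N; CDG→L adds L → {C, D, G, L, M, N}. Minimal: {M}⁺ = {D, G, M, N}; {C}⁺ = {C} — none reach the full schema.
{C, D, G}⁺: CDG→L adds L; CDL→GMN adds M, N → {C, D, G, L, M, N}. Minimal: {D, G}⁺ = {D, G}; {C, G}⁺ = {C, G}; {C, D}⁺ = {C, D} — none reach the full schema.
{C, D, L}⁺: CDL→GMN adds G, M, N → {C, D, G, L, M, N}. Minimal: {D, L}⁺ = {D, L}; {C, L}⁺ = {C, L}; {C, D}⁺ = {C, D} — none reach the full schema.

CM, CDG, CDL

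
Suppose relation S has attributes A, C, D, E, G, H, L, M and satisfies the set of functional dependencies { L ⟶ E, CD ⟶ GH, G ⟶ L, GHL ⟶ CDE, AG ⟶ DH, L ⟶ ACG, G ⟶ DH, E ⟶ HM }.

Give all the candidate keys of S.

{G}⁺: G→L adds L; L→ACG adds A, C; G→DH adds D, H; L→E adds E; E→HM adds M → {A, C, D, E, G, H, L, M}.
{L}⁺: L→E adds E; L→ACG adds A, C, G; G→DH adds D, H; E→HM adds M → {A, C, D, E, G, H, L, M}.
{C, D}⁺: CD→GH adds G, H; G→L adds L; GHL→CDE adds E; L→ACG adds A; E→HM adds M → {A, C, D, E, G, H, L, M}.

G, L, CD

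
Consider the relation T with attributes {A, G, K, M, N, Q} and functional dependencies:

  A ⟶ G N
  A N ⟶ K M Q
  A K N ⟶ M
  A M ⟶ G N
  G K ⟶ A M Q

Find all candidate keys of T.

A, GK

{A}⁺: A→GN adds G, N; AN→KMQ adds K, M, Q → {A, G, K, M, N, Q}.
{G, K}⁺: GK→AMQ adds A, M, Q; A→GN adds N → {A, G, K, M, N, Q}.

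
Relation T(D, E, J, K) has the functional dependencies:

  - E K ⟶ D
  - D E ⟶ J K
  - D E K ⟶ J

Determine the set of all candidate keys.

Attribute E never appears on the right-hand side of any dependency, so E must belong to every candidate key.
{E}⁺ = {E}, which is not all of the schema, so we must add further attributes.
{D, E}⁺: DE→JK adds J, K → {D, E, J, K}. Minimal: {E}⁺ = {E}; {D}⁺ = {D} — none reach the full schema.
{E, K}⁺: EK→D adds D; DE→JK adds J → {D, E, J, K}. Minimal: {K}⁺ = {K}; {E}⁺ = {E} — none reach the full schema.
Any other superkey contains one of these as a subset, so there are no further candidate keys.

{D, E}; {E, K}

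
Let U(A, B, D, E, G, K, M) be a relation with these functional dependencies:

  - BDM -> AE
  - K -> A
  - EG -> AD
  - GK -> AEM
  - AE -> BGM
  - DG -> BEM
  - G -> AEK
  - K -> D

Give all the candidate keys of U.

G, AE, EK, BDM, BKM

{G}⁺: G→AEK adds A, E, K; K→D adds D; GK→AEM adds M; AE→BGM adds B → {A, B, D, E, G, K, M}.
{A, E}⁺: AE→BGM adds B, G, M; G→AEK adds K; K→D adds D → {A, B, D, E, G, K, M}. Minimal: {E}⁺ = {E}; {A}⁺ = {A} — none reach the full schema.
{E, K}⁺: K→A adds A; AE→BGM adds B, G, M; K→D adds D → {A, B, D, E, G, K, M}. Minimal: {K}⁺ = {A, D, K}; {E}⁺ = {E} — none reach the full schema.
{B, D, M}⁺: BDM→AE adds A, E; AE→BGM adds G; G→AEK adds K → {A, B, D, E, G, K, M}. Minimal: {D, M}⁺ = {D, M}; {B, M}⁺ = {B, M}; {B, D}⁺ = {B, D} — none reach the full schema.
{B, K, M}⁺: K→A adds A; K→D adds D; BDM→AE adds E; AE→BGM adds G → {A, B, D, E, G, K, M}. Minimal: {K, M}⁺ = {A, D, K, M}; {B, M}⁺ = {B, M}; {B, K}⁺ = {A, B, D, K} — none reach the full schema.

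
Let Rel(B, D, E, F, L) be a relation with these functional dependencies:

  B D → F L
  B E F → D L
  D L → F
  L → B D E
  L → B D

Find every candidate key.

{L}⁺: L→BDE adds B, D, E; BD→FL adds F → {B, D, E, F, L}.
{B, D}⁺: BD→FL adds F, L; L→BDE adds E → {B, D, E, F, L}.
{B, E, F}⁺: BEF→DL adds D, L → {B, D, E, F, L}.
Any other superkey contains one of these as a subset, so there are no further candidate keys.

{L}; {B, D}; {B, E, F}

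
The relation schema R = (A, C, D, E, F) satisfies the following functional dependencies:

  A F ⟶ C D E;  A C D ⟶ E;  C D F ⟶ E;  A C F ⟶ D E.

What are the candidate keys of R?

Attributes A, F never appear on any right-hand side, so every candidate key must contain {A, F}.
{A, F}⁺ = {A, C, D, E, F}, which is all of the schema, so {A, F} is the only candidate key.

{A, F}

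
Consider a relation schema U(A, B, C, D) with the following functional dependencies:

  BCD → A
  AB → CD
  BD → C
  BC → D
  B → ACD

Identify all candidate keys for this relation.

(B)

{B}⁺: B→ACD adds A, C, D → {A, B, C, D}.
No other minimal superkey exists.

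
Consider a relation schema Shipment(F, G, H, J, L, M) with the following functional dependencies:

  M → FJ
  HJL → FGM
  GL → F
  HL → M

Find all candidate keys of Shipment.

{H, L}

Attributes H, L never appear on any right-hand side, so every candidate key must contain {H, L}.
{H, L}⁺ = {F, G, H, J, L, M}, which is all of the schema, so {H, L} is the only candidate key.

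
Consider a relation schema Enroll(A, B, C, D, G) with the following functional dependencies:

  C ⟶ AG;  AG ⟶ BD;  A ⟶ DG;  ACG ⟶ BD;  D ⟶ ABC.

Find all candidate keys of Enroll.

(A), (C), (D)

{A}⁺: A→DG adds D, G; D→ABC adds B, C → {A, B, C, D, G}.
{C}⁺: C→AG adds A, G; AG→BD adds B, D → {A, B, C, D, G}.
{D}⁺: D→ABC adds A, B, C; C→AG adds G → {A, B, C, D, G}.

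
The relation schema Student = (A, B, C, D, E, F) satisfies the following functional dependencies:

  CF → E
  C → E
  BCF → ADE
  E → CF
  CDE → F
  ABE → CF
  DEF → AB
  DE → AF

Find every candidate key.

{B, C}⁺: C→E adds E; E→CF adds F; BCF→ADE adds A, D → {A, B, C, D, E, F}. Minimal: {C}⁺ = {C, E, F}; {B}⁺ = {B} — none reach the full schema.
{B, E}⁺: E→CF adds C, F; BCF→ADE adds A, D → {A, B, C, D, E, F}. Minimal: {E}⁺ = {C, E, F}; {B}⁺ = {B} — none reach the full schema.
{C, D}⁺: C→E adds E; E→CF adds F; DEF→AB adds A, B → {A, B, C, D, E, F}. Minimal: {D}⁺ = {D}; {C}⁺ = {C, E, F} — none reach the full schema.
{D, E}⁺: E→CF adds C, F; DEF→AB adds A, B → {A, B, C, D, E, F}. Minimal: {E}⁺ = {C, E, F}; {D}⁺ = {D} — none reach the full schema.

{B, C}, {B, E}, {C, D}, {D, E}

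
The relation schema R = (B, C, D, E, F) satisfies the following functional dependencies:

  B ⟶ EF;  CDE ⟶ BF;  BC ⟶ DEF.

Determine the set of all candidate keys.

Attribute C never appears on the right-hand side of any dependency, so C must belong to every candidate key.
{C}⁺ = {C}, which is not all of the schema, so we must add further attributes.
{B, C}⁺: B→EF adds E, F; BC→DEF adds D → {B, C, D, E, F}.
{C, D, E}⁺: CDE→BF adds B, F → {B, C, D, E, F}.
Any other superkey contains one of these as a subset, so there are no further candidate keys.

(B, C), (C, D, E)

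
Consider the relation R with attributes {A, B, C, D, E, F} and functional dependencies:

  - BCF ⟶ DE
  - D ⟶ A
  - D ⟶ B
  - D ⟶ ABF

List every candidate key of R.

{C, D}; {B, C, F}

Attribute C never appears on the right-hand side of any dependency, so C must belong to every candidate key.
{C}⁺ = {C}, which is not all of the schema, so we must add further attributes.
{C, D}⁺: D→A adds A; D→B adds B; D→ABF adds F; BCF→DE adds E → {A, B, C, D, E, F}. Minimal: {D}⁺ = {A, B, D, F}; {C}⁺ = {C} — none reach the full schema.
{B, C, F}⁺: BCF→DE adds D, E; D→A adds A → {A, B, C, D, E, F}. Minimal: {C, F}⁺ = {C, F}; {B, F}⁺ = {B, F}; {B, C}⁺ = {B, C} — none reach the full schema.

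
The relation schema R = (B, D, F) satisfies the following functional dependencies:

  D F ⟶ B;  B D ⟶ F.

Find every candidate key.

{B, D}, {D, F}

Attribute D never appears on the right-hand side of any dependency, so D must belong to every candidate key.
{D}⁺ = {D}, which is not all of the schema, so we must add further attributes.
{B, D}⁺: BD→F adds F → {B, D, F}. Minimal: {D}⁺ = {D}; {B}⁺ = {B} — none reach the full schema.
{D, F}⁺: DF→B adds B → {B, D, F}. Minimal: {F}⁺ = {F}; {D}⁺ = {D} — none reach the full schema.
Any other superkey contains one of these as a subset, so there are no further candidate keys.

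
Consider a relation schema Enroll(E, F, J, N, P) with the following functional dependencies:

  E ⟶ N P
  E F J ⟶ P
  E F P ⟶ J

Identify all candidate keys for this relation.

Attributes E, F never appear on any right-hand side, so every candidate key must contain {E, F}.
{E, F}⁺ = {E, F, J, N, P}, which is all of the schema, so {E, F} is the only candidate key.

EF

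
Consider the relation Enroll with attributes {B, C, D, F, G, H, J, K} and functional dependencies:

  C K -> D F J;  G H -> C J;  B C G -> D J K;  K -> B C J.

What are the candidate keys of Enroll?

(B, G, H), (G, H, K)

Attributes G, H never appear on any right-hand side, so every candidate key must contain {G, H}.
{G, H}⁺ = {C, G, H, J}, which is not all of the schema, so we must add further attributes.
{B, G, H}⁺: GH→CJ adds C, J; BCG→DJK adds D, K; CK→DFJ adds F → {B, C, D, F, G, H, J, K}. Minimal: {G, H}⁺ = {C, G, H, J}; {B, H}⁺ = {B, H}; {B, G}⁺ = {B, G} — none reach the full schema.
{G, H, K}⁺: GH→CJ adds C, J; K→BCJ adds B; CK→DFJ adds D, F → {B, C, D, F, G, H, J, K}. Minimal: {H, K}⁺ = {B, C, D, F, H, J, K}; {G, K}⁺ = {B, C, D, F, G, J, K}; {G, H}⁺ = {C, G, H, J} — none reach the full schema.
Any other superkey contains one of these as a subset, so there are no further candidate keys.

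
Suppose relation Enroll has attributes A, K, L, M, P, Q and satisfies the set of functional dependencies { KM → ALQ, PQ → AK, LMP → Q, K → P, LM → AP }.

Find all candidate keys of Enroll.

{K, M}, {L, M}, {M, P, Q}

Attribute M never appears on the right-hand side of any dependency, so M must belong to every candidate key.
{M}⁺ = {M}, which is not all of the schema, so we must add further attributes.
{K, M}⁺: KM→ALQ adds A, L, Q; K→P adds P → {A, K, L, M, P, Q}. Minimal: {M}⁺ = {M}; {K}⁺ = {K, P} — none reach the full schema.
{L, M}⁺: LM→AP adds A, P; LMP→Q adds Q; PQ→AK adds K → {A, K, L, M, P, Q}. Minimal: {M}⁺ = {M}; {L}⁺ = {L} — none reach the full schema.
{M, P, Q}⁺: PQ→AK adds A, K; KM→ALQ adds L → {A, K, L, M, P, Q}. Minimal: {P, Q}⁺ = {A, K, P, Q}; {M, Q}⁺ = {M, Q}; {M, P}⁺ = {M, P} — none reach the full schema.
Any other superkey contains one of these as a subset, so there are no further candidate keys.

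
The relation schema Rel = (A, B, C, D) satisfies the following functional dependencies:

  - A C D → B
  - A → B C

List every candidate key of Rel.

{A, D}

{A, D}⁺: A→BC adds B, C → {A, B, C, D}. Minimal: {D}⁺ = {D}; {A}⁺ = {A, B, C} — none reach the full schema.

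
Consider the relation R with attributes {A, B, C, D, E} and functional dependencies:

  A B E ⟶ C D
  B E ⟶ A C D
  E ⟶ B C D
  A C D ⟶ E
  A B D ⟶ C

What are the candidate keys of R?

{E}⁺: E→BCD adds B, C, D; BE→ACD adds A → {A, B, C, D, E}.
{A, B, D}⁺: ABD→C adds C; ACD→E adds E → {A, B, C, D, E}.
{A, C, D}⁺: ACD→E adds E; E→BCD adds B → {A, B, C, D, E}.

{E}, {A, B, D}, {A, C, D}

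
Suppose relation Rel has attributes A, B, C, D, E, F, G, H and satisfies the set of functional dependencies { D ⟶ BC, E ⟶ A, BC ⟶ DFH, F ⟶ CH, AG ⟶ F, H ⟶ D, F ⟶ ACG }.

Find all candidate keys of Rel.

(D, E), (E, F), (E, G), (E, H), (B, C, E)

Attribute E never appears on the right-hand side of any dependency, so E must belong to every candidate key.
{E}⁺ = {A, E}, which is not all of the schema, so we must add further attributes.
{D, E}⁺: D→BC adds B, C; E→A adds A; BC→DFH adds F, H; F→ACG adds G → {A, B, C, D, E, F, G, H}. Minimal: {E}⁺ = {A, E}; {D}⁺ = {A, B, C, D, F, G, H} — none reach the full schema.
{E, F}⁺: E→A adds A; F→CH adds C, H; H→D adds D; F→ACG adds G; D→BC adds B → {A, B, C, D, E, F, G, H}. Minimal: {F}⁺ = {A, B, C, D, F, G, H}; {E}⁺ = {A, E} — none reach the full schema.
{E, G}⁺: E→A adds A; AG→F adds F; F→ACG adds C; F→CH adds H; H→D adds D; D→BC adds B → {A, B, C, D, E, F, G, H}. Minimal: {G}⁺ = {G}; {E}⁺ = {A, E} — none reach the full schema.
{E, H}⁺: E→A adds A; H→D adds D; D→BC adds B, C; BC→DFH adds F; F→ACG adds G → {A, B, C, D, E, F, G, H}. Minimal: {H}⁺ = {A, B, C, D, F, G, H}; {E}⁺ = {A, E} — none reach the full schema.
{B, C, E}⁺: E→A adds A; BC→DFH adds D, F, H; F→ACG adds G → {A, B, C, D, E, F, G, H}. Minimal: {C, E}⁺ = {A, C, E}; {B, E}⁺ = {A, B, E}; {B, C}⁺ = {A, B, C, D, F, G, H} — none reach the full schema.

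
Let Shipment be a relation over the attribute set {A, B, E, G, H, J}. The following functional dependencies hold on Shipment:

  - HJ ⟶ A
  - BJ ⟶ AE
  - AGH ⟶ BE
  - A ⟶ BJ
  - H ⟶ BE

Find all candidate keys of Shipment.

Attributes G, H never appear on any right-hand side, so every candidate key must contain {G, H}.
{G, H}⁺ = {B, E, G, H}, which is not all of the schema, so we must add further attributes.
{A, G, H}⁺: AGH→BE adds B, E; A→BJ adds J → {A, B, E, G, H, J}. Minimal: {G, H}⁺ = {B, E, G, H}; {A, H}⁺ = {A, B, E, H, J}; {A, G}⁺ = {A, B, E, G, J} — none reach the full schema.
{G, H, J}⁺: HJ→A adds A; AGH→BE adds B, E → {A, B, E, G, H, J}. Minimal: {H, J}⁺ = {A, B, E, H, J}; {G, J}⁺ = {G, J}; {G, H}⁺ = {B, E, G, H} — none reach the full schema.
Any other superkey contains one of these as a subset, so there are no further candidate keys.

(A, G, H), (G, H, J)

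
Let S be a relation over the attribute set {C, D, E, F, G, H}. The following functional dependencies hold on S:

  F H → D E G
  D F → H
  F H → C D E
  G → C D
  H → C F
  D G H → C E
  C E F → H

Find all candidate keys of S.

{H}, {D, F}, {F, G}, {C, E, F}

{H}⁺: H→CF adds C, F; FH→DEG adds D, E, G → {C, D, E, F, G, H}.
{D, F}⁺: DF→H adds H; FH→CDE adds C, E; FH→DEG adds G → {C, D, E, F, G, H}.
{F, G}⁺: G→CD adds C, D; DF→H adds H; FH→CDE adds E → {C, D, E, F, G, H}.
{C, E, F}⁺: CEF→H adds H; FH→DEG adds D, G → {C, D, E, F, G, H}.
Any other superkey contains one of these as a subset, so there are no further candidate keys.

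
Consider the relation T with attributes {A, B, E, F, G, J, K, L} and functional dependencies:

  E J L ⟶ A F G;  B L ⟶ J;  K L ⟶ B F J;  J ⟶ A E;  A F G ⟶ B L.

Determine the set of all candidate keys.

{K, L}; {A, F, G, K}; {F, G, J, K}

Attribute K never appears on the right-hand side of any dependency, so K must belong to every candidate key.
{K}⁺ = {K}, which is not all of the schema, so we must add further attributes.
{K, L}⁺: KL→BFJ adds B, F, J; J→AE adds A, E; EJL→AFG adds G → {A, B, E, F, G, J, K, L}. Minimal: {L}⁺ = {L}; {K}⁺ = {K} — none reach the full schema.
{A, F, G, K}⁺: AFG→BL adds B, L; BL→J adds J; J→AE adds E → {A, B, E, F, G, J, K, L}. Minimal: {F, G, K}⁺ = {F, G, K}; {A, G, K}⁺ = {A, G, K}; {A, F, K}⁺ = {A, F, K}; … — none reach the full schema.
{F, G, J, K}⁺: J→AE adds A, E; AFG→BL adds B, L → {A, B, E, F, G, J, K, L}. Minimal: {G, J, K}⁺ = {A, E, G, J, K}; {F, J, K}⁺ = {A, E, F, J, K}; {F, G, K}⁺ = {F, G, K}; … — none reach the full schema.
Any other superkey contains one of these as a subset, so there are no further candidate keys.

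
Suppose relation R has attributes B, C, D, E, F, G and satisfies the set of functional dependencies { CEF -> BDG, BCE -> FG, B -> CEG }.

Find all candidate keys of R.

{B}⁺: B→CEG adds C, E, G; BCE→FG adds F; CEF→BDG adds D → {B, C, D, E, F, G}.
{C, E, F}⁺: CEF→BDG adds B, D, G → {B, C, D, E, F, G}.
Any other superkey contains one of these as a subset, so there are no further candidate keys.

B, CEF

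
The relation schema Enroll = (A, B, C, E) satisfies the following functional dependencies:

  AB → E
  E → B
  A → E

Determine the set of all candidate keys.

Attributes A, C never appear on any right-hand side, so every candidate key must contain {A, C}.
{A, C}⁺ = {A, B, C, E}, which is all of the schema, so {A, C} is the only candidate key.

{A, C}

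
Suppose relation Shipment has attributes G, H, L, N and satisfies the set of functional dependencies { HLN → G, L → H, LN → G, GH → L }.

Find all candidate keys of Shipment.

{L, N}⁺: L→H adds H; LN→G adds G → {G, H, L, N}. Minimal: {N}⁺ = {N}; {L}⁺ = {H, L} — none reach the full schema.
{G, H, N}⁺: GH→L adds L → {G, H, L, N}. Minimal: {H, N}⁺ = {H, N}; {G, N}⁺ = {G, N}; {G, H}⁺ = {G, H, L} — none reach the full schema.

(L, N); (G, H, N)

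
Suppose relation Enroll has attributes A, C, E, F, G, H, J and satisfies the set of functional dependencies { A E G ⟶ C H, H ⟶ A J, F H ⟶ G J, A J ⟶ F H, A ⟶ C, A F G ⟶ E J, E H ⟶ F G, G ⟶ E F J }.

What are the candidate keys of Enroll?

{H}⁺: H→AJ adds A, J; AJ→FH adds F; A→C adds C; FH→GJ adds G; AFG→EJ adds E → {A, C, E, F, G, H, J}.
{A, G}⁺: A→C adds C; G→EFJ adds E, F, J; AEG→CH adds H → {A, C, E, F, G, H, J}. Minimal: {G}⁺ = {E, F, G, J}; {A}⁺ = {A, C} — none reach the full schema.
{A, J}⁺: AJ→FH adds F, H; A→C adds C; FH→GJ adds G; AFG→EJ adds E → {A, C, E, F, G, H, J}. Minimal: {J}⁺ = {J}; {A}⁺ = {A, C} — none reach the full schema.

(H), (A, G), (A, J)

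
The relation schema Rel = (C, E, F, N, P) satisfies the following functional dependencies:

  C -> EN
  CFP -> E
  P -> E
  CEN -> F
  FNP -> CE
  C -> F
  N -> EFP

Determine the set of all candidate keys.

(C), (N)

{C}⁺: C→EN adds E, N; CEN→F adds F; N→EFP adds P → {C, E, F, N, P}.
{N}⁺: N→EFP adds E, F, P; FNP→CE adds C → {C, E, F, N, P}.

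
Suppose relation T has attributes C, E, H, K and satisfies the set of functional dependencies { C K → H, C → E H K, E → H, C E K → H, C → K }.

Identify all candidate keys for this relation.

{C}⁺: C→EHK adds E, H, K → {C, E, H, K}.

{C}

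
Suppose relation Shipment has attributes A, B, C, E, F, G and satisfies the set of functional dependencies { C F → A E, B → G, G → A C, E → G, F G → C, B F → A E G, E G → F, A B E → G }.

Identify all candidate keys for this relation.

{B, E}⁺: B→G adds G; G→AC adds A, C; EG→F adds F → {A, B, C, E, F, G}.
{B, F}⁺: B→G adds G; G→AC adds A, C; BF→AEG adds E → {A, B, C, E, F, G}.
Any other superkey contains one of these as a subset, so there are no further candidate keys.

BE; BF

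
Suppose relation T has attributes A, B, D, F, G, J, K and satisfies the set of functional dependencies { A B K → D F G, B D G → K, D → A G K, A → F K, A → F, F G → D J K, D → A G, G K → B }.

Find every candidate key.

{D}⁺: D→AGK adds A, G, K; A→FK adds F; FG→DJK adds J; GK→B adds B → {A, B, D, F, G, J, K}.
{A, B}⁺: A→FK adds F, K; ABK→DFG adds D, G; FG→DJK adds J → {A, B, D, F, G, J, K}. Minimal: {B}⁺ = {B}; {A}⁺ = {A, F, K} — none reach the full schema.
{A, G}⁺: A→FK adds F, K; FG→DJK adds D, J; GK→B adds B → {A, B, D, F, G, J, K}. Minimal: {G}⁺ = {G}; {A}⁺ = {A, F, K} — none reach the full schema.
{F, G}⁺: FG→DJK adds D, J, K; D→AG adds A; GK→B adds B → {A, B, D, F, G, J, K}. Minimal: {G}⁺ = {G}; {F}⁺ = {F} — none reach the full schema.
Any other superkey contains one of these as a subset, so there are no further candidate keys.

{D}; {A, B}; {A, G}; {F, G}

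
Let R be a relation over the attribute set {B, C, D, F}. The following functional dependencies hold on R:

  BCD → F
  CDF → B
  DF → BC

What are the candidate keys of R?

{D, F}; {B, C, D}

Attribute D never appears on the right-hand side of any dependency, so D must belong to every candidate key.
{D}⁺ = {D}, which is not all of the schema, so we must add further attributes.
{D, F}⁺: DF→BC adds B, C → {B, C, D, F}. Minimal: {F}⁺ = {F}; {D}⁺ = {D} — none reach the full schema.
{B, C, D}⁺: BCD→F adds F → {B, C, D, F}. Minimal: {C, D}⁺ = {C, D}; {B, D}⁺ = {B, D}; {B, C}⁺ = {B, C} — none reach the full schema.
Any other superkey contains one of these as a subset, so there are no further candidate keys.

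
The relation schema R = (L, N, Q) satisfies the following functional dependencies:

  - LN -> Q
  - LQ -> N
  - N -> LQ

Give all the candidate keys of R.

{N}, {L, Q}

{N}⁺: N→LQ adds L, Q → {L, N, Q}.
{L, Q}⁺: LQ→N adds N → {L, N, Q}. Minimal: {Q}⁺ = {Q}; {L}⁺ = {L} — none reach the full schema.
Any other superkey contains one of these as a subset, so there are no further candidate keys.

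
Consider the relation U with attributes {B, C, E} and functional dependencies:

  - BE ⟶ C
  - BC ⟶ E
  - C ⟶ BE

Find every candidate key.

{C}⁺: C→BE adds B, E → {B, C, E}.
{B, E}⁺: BE→C adds C → {B, C, E}. Minimal: {E}⁺ = {E}; {B}⁺ = {B} — none reach the full schema.
Any other superkey contains one of these as a subset, so there are no further candidate keys.

(C), (B, E)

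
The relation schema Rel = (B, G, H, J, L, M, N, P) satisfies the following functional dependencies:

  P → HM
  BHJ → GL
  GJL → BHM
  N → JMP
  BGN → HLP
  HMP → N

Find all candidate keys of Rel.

{B, N}, {B, P}, {G, L, N}, {G, L, P}

{B, N}⁺: N→JMP adds J, M, P; P→HM adds H; BHJ→GL adds G, L → {B, G, H, J, L, M, N, P}. Minimal: {N}⁺ = {H, J, M, N, P}; {B}⁺ = {B} — none reach the full schema.
{B, P}⁺: P→HM adds H, M; HMP→N adds N; N→JMP adds J; BHJ→GL adds G, L → {B, G, H, J, L, M, N, P}. Minimal: {P}⁺ = {H, J, M, N, P}; {B}⁺ = {B} — none reach the full schema.
{G, L, N}⁺: N→JMP adds J, M, P; P→HM adds H; GJL→BHM adds B → {B, G, H, J, L, M, N, P}. Minimal: {L, N}⁺ = {H, J, L, M, N, P}; {G, N}⁺ = {G, H, J, M, N, P}; {G, L}⁺ = {G, L} — none reach the full schema.
{G, L, P}⁺: P→HM adds H, M; HMP→N adds N; N→JMP adds J; GJL→BHM adds B → {B, G, H, J, L, M, N, P}. Minimal: {L, P}⁺ = {H, J, L, M, N, P}; {G, P}⁺ = {G, H, J, M, N, P}; {G, L}⁺ = {G, L} — none reach the full schema.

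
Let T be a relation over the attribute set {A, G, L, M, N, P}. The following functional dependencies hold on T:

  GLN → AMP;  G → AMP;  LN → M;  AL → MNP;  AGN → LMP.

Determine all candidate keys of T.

{G, L}, {G, N}

{G, L}⁺: G→AMP adds A, M, P; AL→MNP adds N → {A, G, L, M, N, P}. Minimal: {L}⁺ = {L}; {G}⁺ = {A, G, M, P} — none reach the full schema.
{G, N}⁺: G→AMP adds A, M, P; AGN→LMP adds L → {A, G, L, M, N, P}. Minimal: {N}⁺ = {N}; {G}⁺ = {A, G, M, P} — none reach the full schema.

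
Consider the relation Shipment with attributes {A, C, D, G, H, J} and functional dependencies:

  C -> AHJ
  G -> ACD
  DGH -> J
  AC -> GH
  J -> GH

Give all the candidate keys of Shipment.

{C}⁺: C→AHJ adds A, H, J; AC→GH adds G; G→ACD adds D → {A, C, D, G, H, J}.
{G}⁺: G→ACD adds A, C, D; AC→GH adds H; C→AHJ adds J → {A, C, D, G, H, J}.
{J}⁺: J→GH adds G, H; G→ACD adds A, C, D → {A, C, D, G, H, J}.
Any other superkey contains one of these as a subset, so there are no further candidate keys.

C; G; J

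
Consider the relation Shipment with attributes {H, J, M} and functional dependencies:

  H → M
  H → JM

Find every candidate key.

Attribute H never appears on the right-hand side of any dependency, so H must belong to every candidate key.
{H}⁺ = {H, J, M}, which is all of the schema, so {H} is the only candidate key.

{H}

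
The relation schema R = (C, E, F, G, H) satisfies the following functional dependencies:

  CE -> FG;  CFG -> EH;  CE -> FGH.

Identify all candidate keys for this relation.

Attribute C never appears on the right-hand side of any dependency, so C must belong to every candidate key.
{C}⁺ = {C}, which is not all of the schema, so we must add further attributes.
{C, E}⁺: CE→FG adds F, G; CFG→EH adds H → {C, E, F, G, H}. Minimal: {E}⁺ = {E}; {C}⁺ = {C} — none reach the full schema.
{C, F, G}⁺: CFG→EH adds E, H → {C, E, F, G, H}. Minimal: {F, G}⁺ = {F, G}; {C, G}⁺ = {C, G}; {C, F}⁺ = {C, F} — none reach the full schema.
Any other superkey contains one of these as a subset, so there are no further candidate keys.

{C, E}, {C, F, G}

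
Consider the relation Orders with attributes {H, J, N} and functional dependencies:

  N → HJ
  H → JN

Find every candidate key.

{H}⁺: H→JN adds J, N → {H, J, N}.
{N}⁺: N→HJ adds H, J → {H, J, N}.

H, N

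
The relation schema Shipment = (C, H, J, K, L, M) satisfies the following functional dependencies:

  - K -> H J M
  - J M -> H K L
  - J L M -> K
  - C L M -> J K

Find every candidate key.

Attribute C never appears on the right-hand side of any dependency, so C must belong to every candidate key.
{C}⁺ = {C}, which is not all of the schema, so we must add further attributes.
{C, K}⁺: K→HJM adds H, J, M; JM→HKL adds L → {C, H, J, K, L, M}. Minimal: {K}⁺ = {H, J, K, L, M}; {C}⁺ = {C} — none reach the full schema.
{C, J, M}⁺: JM→HKL adds H, K, L → {C, H, J, K, L, M}. Minimal: {J, M}⁺ = {H, J, K, L, M}; {C, M}⁺ = {C, M}; {C, J}⁺ = {C, J} — none reach the full schema.
{C, L, M}⁺: CLM→JK adds J, K; K→HJM adds H → {C, H, J, K, L, M}. Minimal: {L, M}⁺ = {L, M}; {C, M}⁺ = {C, M}; {C, L}⁺ = {C, L} — none reach the full schema.

CK, CJM, CLM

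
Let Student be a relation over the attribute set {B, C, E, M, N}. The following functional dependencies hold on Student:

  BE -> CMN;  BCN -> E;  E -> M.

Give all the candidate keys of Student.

Attribute B never appears on the right-hand side of any dependency, so B must belong to every candidate key.
{B}⁺ = {B}, which is not all of the schema, so we must add further attributes.
{B, E}⁺: BE→CMN adds C, M, N → {B, C, E, M, N}. Minimal: {E}⁺ = {E, M}; {B}⁺ = {B} — none reach the full schema.
{B, C, N}⁺: BCN→E adds E; E→M adds M → {B, C, E, M, N}. Minimal: {C, N}⁺ = {C, N}; {B, N}⁺ = {B, N}; {B, C}⁺ = {B, C} — none reach the full schema.

{B, E}, {B, C, N}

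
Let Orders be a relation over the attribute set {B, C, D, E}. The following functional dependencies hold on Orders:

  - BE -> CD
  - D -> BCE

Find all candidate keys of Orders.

D, BE

{D}⁺: D→BCE adds B, C, E → {B, C, D, E}.
{B, E}⁺: BE→CD adds C, D → {B, C, D, E}. Minimal: {E}⁺ = {E}; {B}⁺ = {B} — none reach the full schema.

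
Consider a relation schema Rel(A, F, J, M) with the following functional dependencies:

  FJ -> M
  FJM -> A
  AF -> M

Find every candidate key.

{F, J}

Attributes F, J never appear on any right-hand side, so every candidate key must contain {F, J}.
{F, J}⁺ = {A, F, J, M}, which is all of the schema, so {F, J} is the only candidate key.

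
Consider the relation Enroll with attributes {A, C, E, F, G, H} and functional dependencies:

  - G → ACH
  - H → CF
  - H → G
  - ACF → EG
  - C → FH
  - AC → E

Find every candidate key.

{C}, {G}, {H}

{C}⁺: C→FH adds F, H; H→G adds G; G→ACH adds A; ACF→EG adds E → {A, C, E, F, G, H}.
{G}⁺: G→ACH adds A, C, H; H→CF adds F; ACF→EG adds E → {A, C, E, F, G, H}.
{H}⁺: H→CF adds C, F; H→G adds G; G→ACH adds A; ACF→EG adds E → {A, C, E, F, G, H}.
Any other superkey contains one of these as a subset, so there are no further candidate keys.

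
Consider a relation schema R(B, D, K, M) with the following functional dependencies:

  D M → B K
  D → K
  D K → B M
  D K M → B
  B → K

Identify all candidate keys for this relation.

{D}⁺: D→K adds K; DK→BM adds B, M → {B, D, K, M}.
No other minimal superkey exists.

(D)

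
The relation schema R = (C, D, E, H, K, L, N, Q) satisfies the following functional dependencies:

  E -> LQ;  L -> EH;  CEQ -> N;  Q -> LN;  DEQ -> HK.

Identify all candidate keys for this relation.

CDE, CDL, CDQ

Attributes C, D never appear on any right-hand side, so every candidate key must contain {C, D}.
{C, D}⁺ = {C, D}, which is not all of the schema, so we must add further attributes.
{C, D, E}⁺: E→LQ adds L, Q; L→EH adds H; CEQ→N adds N; DEQ→HK adds K → {C, D, E, H, K, L, N, Q}. Minimal: {D, E}⁺ = {D, E, H, K, L, N, Q}; {C, E}⁺ = {C, E, H, L, N, Q}; {C, D}⁺ = {C, D} — none reach the full schema.
{C, D, L}⁺: L→EH adds E, H; E→LQ adds Q; CEQ→N adds N; DEQ→HK adds K → {C, D, E, H, K, L, N, Q}. Minimal: {D, L}⁺ = {D, E, H, K, L, N, Q}; {C, L}⁺ = {C, E, H, L, N, Q}; {C, D}⁺ = {C, D} — none reach the full schema.
{C, D, Q}⁺: Q→LN adds L, N; L→EH adds E, H; DEQ→HK adds K → {C, D, E, H, K, L, N, Q}. Minimal: {D, Q}⁺ = {D, E, H, K, L, N, Q}; {C, Q}⁺ = {C, E, H, L, N, Q}; {C, D}⁺ = {C, D} — none reach the full schema.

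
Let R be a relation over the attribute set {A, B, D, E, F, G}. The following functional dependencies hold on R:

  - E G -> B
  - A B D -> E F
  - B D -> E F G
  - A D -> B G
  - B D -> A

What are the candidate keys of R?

{A, D}, {B, D}, {D, E, G}

Attribute D never appears on the right-hand side of any dependency, so D must belong to every candidate key.
{D}⁺ = {D}, which is not all of the schema, so we must add further attributes.
{A, D}⁺: AD→BG adds B, G; ABD→EF adds E, F → {A, B, D, E, F, G}. Minimal: {D}⁺ = {D}; {A}⁺ = {A} — none reach the full schema.
{B, D}⁺: BD→EFG adds E, F, G; BD→A adds A → {A, B, D, E, F, G}. Minimal: {D}⁺ = {D}; {B}⁺ = {B} — none reach the full schema.
{D, E, G}⁺: EG→B adds B; BD→EFG adds F; BD→A adds A → {A, B, D, E, F, G}. Minimal: {E, G}⁺ = {B, E, G}; {D, G}⁺ = {D, G}; {D, E}⁺ = {D, E} — none reach the full schema.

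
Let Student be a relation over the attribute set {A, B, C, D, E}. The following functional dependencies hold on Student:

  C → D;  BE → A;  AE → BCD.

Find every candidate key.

Attribute E never appears on the right-hand side of any dependency, so E must belong to every candidate key.
{E}⁺ = {E}, which is not all of the schema, so we must add further attributes.
{A, E}⁺: AE→BCD adds B, C, D → {A, B, C, D, E}. Minimal: {E}⁺ = {E}; {A}⁺ = {A} — none reach the full schema.
{B, E}⁺: BE→A adds A; AE→BCD adds C, D → {A, B, C, D, E}. Minimal: {E}⁺ = {E}; {B}⁺ = {B} — none reach the full schema.
Any other superkey contains one of these as a subset, so there are no further candidate keys.

AE, BE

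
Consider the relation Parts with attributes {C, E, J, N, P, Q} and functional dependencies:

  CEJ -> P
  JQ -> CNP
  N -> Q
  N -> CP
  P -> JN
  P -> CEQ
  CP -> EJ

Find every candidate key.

{N}⁺: N→Q adds Q; N→CP adds C, P; P→JN adds J; P→CEQ adds E → {C, E, J, N, P, Q}.
{P}⁺: P→JN adds J, N; P→CEQ adds C, E, Q → {C, E, J, N, P, Q}.
{J, Q}⁺: JQ→CNP adds C, N, P; P→CEQ adds E → {C, E, J, N, P, Q}. Minimal: {Q}⁺ = {Q}; {J}⁺ = {J} — none reach the full schema.
{C, E, J}⁺: CEJ→P adds P; P→JN adds N; P→CEQ adds Q → {C, E, J, N, P, Q}. Minimal: {E, J}⁺ = {E, J}; {C, J}⁺ = {C, J}; {C, E}⁺ = {C, E} — none reach the full schema.
Any other superkey contains one of these as a subset, so there are no further candidate keys.

{N}, {P}, {J, Q}, {C, E, J}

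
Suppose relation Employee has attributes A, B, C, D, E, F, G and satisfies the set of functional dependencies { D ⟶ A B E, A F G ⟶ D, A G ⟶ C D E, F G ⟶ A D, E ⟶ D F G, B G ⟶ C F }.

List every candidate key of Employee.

{D}⁺: D→ABE adds A, B, E; E→DFG adds F, G; BG→CF adds C → {A, B, C, D, E, F, G}.
{E}⁺: E→DFG adds D, F, G; D→ABE adds A, B; AG→CDE adds C → {A, B, C, D, E, F, G}.
{A, G}⁺: AG→CDE adds C, D, E; E→DFG adds F; D→ABE adds B → {A, B, C, D, E, F, G}. Minimal: {G}⁺ = {G}; {A}⁺ = {A} — none reach the full schema.
{B, G}⁺: BG→CF adds C, F; FG→AD adds A, D; D→ABE adds E → {A, B, C, D, E, F, G}. Minimal: {G}⁺ = {G}; {B}⁺ = {B} — none reach the full schema.
{F, G}⁺: FG→AD adds A, D; D→ABE adds B, E; AG→CDE adds C → {A, B, C, D, E, F, G}. Minimal: {G}⁺ = {G}; {F}⁺ = {F} — none reach the full schema.
Any other superkey contains one of these as a subset, so there are no further candidate keys.

(D), (E), (A, G), (B, G), (F, G)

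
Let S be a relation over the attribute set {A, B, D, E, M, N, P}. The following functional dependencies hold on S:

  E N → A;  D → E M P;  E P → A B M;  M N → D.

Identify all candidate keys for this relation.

Attribute N never appears on the right-hand side of any dependency, so N must belong to every candidate key.
{N}⁺ = {N}, which is not all of the schema, so we must add further attributes.
{D, N}⁺: D→EMP adds E, M, P; EP→ABM adds A, B → {A, B, D, E, M, N, P}. Minimal: {N}⁺ = {N}; {D}⁺ = {A, B, D, E, M, P} — none reach the full schema.
{M, N}⁺: MN→D adds D; D→EMP adds E, P; EP→ABM adds A, B → {A, B, D, E, M, N, P}. Minimal: {N}⁺ = {N}; {M}⁺ = {M} — none reach the full schema.
{E, N, P}⁺: EN→A adds A; EP→ABM adds B, M; MN→D adds D → {A, B, D, E, M, N, P}. Minimal: {N, P}⁺ = {N, P}; {E, P}⁺ = {A, B, E, M, P}; {E, N}⁺ = {A, E, N} — none reach the full schema.

(D, N), (M, N), (E, N, P)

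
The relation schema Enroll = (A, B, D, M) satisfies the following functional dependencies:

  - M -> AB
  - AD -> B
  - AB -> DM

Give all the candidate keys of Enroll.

{M}⁺: M→AB adds A, B; AB→DM adds D → {A, B, D, M}.
{A, B}⁺: AB→DM adds D, M → {A, B, D, M}. Minimal: {B}⁺ = {B}; {A}⁺ = {A} — none reach the full schema.
{A, D}⁺: AD→B adds B; AB→DM adds M → {A, B, D, M}. Minimal: {D}⁺ = {D}; {A}⁺ = {A} — none reach the full schema.

{M}; {A, B}; {A, D}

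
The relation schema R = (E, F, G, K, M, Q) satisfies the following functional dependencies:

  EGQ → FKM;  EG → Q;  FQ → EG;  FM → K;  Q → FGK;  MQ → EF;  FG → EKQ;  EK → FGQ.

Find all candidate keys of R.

{Q}⁺: Q→FGK adds F, G, K; FG→EKQ adds E; EGQ→FKM adds M → {E, F, G, K, M, Q}.
{E, G}⁺: EG→Q adds Q; Q→FGK adds F, K; EGQ→FKM adds M → {E, F, G, K, M, Q}. Minimal: {G}⁺ = {G}; {E}⁺ = {E} — none reach the full schema.
{E, K}⁺: EK→FGQ adds F, G, Q; EGQ→FKM adds M → {E, F, G, K, M, Q}. Minimal: {K}⁺ = {K}; {E}⁺ = {E} — none reach the full schema.
{F, G}⁺: FG→EKQ adds E, K, Q; EGQ→FKM adds M → {E, F, G, K, M, Q}. Minimal: {G}⁺ = {G}; {F}⁺ = {F} — none reach the full schema.
{E, F, M}⁺: FM→K adds K; EK→FGQ adds G, Q → {E, F, G, K, M, Q}. Minimal: {F, M}⁺ = {F, K, M}; {E, M}⁺ = {E, M}; {E, F}⁺ = {E, F} — none reach the full schema.
Any other superkey contains one of these as a subset, so there are no further candidate keys.

{Q}, {E, G}, {E, K}, {F, G}, {E, F, M}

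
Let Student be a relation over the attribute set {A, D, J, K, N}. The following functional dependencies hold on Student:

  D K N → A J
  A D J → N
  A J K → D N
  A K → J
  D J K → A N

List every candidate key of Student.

(A, K), (D, J, K), (D, K, N)

{A, K}⁺: AK→J adds J; AJK→DN adds D, N → {A, D, J, K, N}.
{D, J, K}⁺: DJK→AN adds A, N → {A, D, J, K, N}.
{D, K, N}⁺: DKN→AJ adds A, J → {A, D, J, K, N}.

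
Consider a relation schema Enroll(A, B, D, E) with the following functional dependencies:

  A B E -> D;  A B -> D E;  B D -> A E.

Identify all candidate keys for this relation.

(A, B); (B, D)

Attribute B never appears on the right-hand side of any dependency, so B must belong to every candidate key.
{B}⁺ = {B}, which is not all of the schema, so we must add further attributes.
{A, B}⁺: AB→DE adds D, E → {A, B, D, E}. Minimal: {B}⁺ = {B}; {A}⁺ = {A} — none reach the full schema.
{B, D}⁺: BD→AE adds A, E → {A, B, D, E}. Minimal: {D}⁺ = {D}; {B}⁺ = {B} — none reach the full schema.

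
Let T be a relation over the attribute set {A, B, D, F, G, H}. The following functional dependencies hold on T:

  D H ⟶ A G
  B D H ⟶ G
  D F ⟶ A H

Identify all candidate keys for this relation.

Attributes B, D, F never appear on any right-hand side, so every candidate key must contain {B, D, F}.
{B, D, F}⁺ = {A, B, D, F, G, H}, which is all of the schema, so {B, D, F} is the only candidate key.

{B, D, F}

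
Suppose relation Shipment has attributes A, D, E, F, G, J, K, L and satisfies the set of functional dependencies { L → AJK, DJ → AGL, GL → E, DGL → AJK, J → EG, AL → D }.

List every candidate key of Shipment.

{F, L}⁺: L→AJK adds A, J, K; J→EG adds E, G; AL→D adds D → {A, D, E, F, G, J, K, L}. Minimal: {L}⁺ = {A, D, E, G, J, K, L}; {F}⁺ = {F} — none reach the full schema.
{D, F, J}⁺: DJ→AGL adds A, G, L; GL→E adds E; DGL→AJK adds K → {A, D, E, F, G, J, K, L}. Minimal: {F, J}⁺ = {E, F, G, J}; {D, J}⁺ = {A, D, E, G, J, K, L}; {D, F}⁺ = {D, F} — none reach the full schema.

FL, DFJ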